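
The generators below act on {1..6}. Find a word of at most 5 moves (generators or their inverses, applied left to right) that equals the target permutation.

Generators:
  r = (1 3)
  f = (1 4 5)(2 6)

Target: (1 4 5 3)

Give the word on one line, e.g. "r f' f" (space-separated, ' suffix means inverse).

f' f' r

  after f': (1 5 4)(2 6)
  after f': (1 4 5)
  after r: (1 4 5 3)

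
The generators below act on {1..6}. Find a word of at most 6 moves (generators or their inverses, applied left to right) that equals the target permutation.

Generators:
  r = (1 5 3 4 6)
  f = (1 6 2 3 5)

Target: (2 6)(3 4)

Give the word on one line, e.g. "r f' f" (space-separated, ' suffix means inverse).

f' r' f r

  after f': (1 5 3 2 6)
  after r': (2 4 3)
  after f: (1 6 2 4 5)
  after r: (2 6)(3 4)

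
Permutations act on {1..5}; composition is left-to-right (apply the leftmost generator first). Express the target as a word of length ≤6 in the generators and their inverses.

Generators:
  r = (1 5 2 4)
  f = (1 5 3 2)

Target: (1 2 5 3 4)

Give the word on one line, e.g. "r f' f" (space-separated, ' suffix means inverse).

  after f': (1 2 3 5)
  after f': (1 3)(2 5)
  after r': (1 3 4 2)
  after f: (1 2 5 3 4)

f' f' r' f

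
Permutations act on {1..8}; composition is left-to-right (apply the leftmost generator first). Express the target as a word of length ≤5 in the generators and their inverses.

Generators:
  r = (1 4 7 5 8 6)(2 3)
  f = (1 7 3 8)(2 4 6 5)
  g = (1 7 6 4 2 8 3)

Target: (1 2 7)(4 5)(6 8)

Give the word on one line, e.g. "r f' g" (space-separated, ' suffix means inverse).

  after g': (1 3 8 2 4 6 7)
  after f: (1 8 4 5 2 6 3)
  after g': (1 2 7)(4 5)(6 8)

g' f g'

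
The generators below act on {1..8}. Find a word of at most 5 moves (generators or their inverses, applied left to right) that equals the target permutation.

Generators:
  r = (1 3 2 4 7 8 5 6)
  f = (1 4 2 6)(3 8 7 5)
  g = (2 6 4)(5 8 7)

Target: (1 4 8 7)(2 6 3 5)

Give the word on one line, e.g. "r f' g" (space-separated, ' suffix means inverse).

  after r: (1 3 2 4 7 8 5 6)
  after f': (1 5 2)(3 4 8 7)
  after g: (1 8 5 6 4 7 3 2)
  after g: (1 7 3 6 2)(4 5)
  after r': (1 4 8 7)(2 6 3 5)

r f' g g r'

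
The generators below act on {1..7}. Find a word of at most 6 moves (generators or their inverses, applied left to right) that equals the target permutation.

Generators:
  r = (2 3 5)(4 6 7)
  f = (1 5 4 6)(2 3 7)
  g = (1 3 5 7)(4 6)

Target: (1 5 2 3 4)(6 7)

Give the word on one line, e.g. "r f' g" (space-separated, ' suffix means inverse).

  after r: (2 3 5)(4 6 7)
  after f': (1 6 3)(5 7)
  after f': (1 4 5 3 6 2 7)
  after f': (1 5 2 3 4)(6 7)

r f' f' f'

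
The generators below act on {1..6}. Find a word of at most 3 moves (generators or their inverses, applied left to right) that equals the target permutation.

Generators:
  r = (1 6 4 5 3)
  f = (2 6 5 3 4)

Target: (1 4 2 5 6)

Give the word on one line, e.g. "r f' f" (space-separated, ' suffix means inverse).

  after f: (2 6 5 3 4)
  after r: (1 6 3 5)(2 4)
  after r: (1 4 2 5 6)

f r r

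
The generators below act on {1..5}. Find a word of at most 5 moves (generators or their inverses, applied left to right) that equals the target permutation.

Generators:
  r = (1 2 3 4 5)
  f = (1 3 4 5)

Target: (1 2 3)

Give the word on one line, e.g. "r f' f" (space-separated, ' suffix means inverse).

  after f': (1 5 4 3)
  after r': (1 4 2)(3 5)
  after r': (1 3 4)(2 5)
  after r': (1 2 4 5)
  after f': (1 2 3)

f' r' r' r' f'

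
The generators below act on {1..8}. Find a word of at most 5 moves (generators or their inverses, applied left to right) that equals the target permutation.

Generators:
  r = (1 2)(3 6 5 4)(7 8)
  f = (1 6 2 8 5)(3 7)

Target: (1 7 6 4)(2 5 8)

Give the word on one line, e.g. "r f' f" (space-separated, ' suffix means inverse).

f r' f r' r'

  after f: (1 6 2 8 5)(3 7)
  after r': (1 3 8 6)(2 7 4 5)
  after f: (1 7 4)(2 3 5 8)
  after r': (1 8)(2 4)(3 6)(5 7)
  after r': (1 7 6 4)(2 5 8)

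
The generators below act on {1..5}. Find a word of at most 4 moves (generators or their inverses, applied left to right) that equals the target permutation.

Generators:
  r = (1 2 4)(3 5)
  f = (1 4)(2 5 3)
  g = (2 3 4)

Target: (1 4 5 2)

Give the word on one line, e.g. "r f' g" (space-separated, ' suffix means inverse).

g g f'

  after g: (2 3 4)
  after g: (2 4 3)
  after f': (1 4 5 2)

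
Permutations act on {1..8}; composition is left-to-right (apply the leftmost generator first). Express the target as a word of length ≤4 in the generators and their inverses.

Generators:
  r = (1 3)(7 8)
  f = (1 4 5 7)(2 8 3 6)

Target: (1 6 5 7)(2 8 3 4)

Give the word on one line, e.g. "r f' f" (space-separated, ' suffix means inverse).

  after f': (1 7 5 4)(2 6 3 8)
  after r: (1 8 2 6)(3 7 5 4)
  after f': (1 2 3 5)(4 8 6 7)
  after f': (1 6 5 7)(2 8 3 4)

f' r f' f'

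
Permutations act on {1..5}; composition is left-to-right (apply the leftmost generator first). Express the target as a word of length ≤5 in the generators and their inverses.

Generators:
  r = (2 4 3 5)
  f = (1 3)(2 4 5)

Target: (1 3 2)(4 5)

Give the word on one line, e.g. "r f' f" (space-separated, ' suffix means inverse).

  after r': (2 5 3 4)
  after r': (2 3)(4 5)
  after f': (1 3 5 2)
  after f': (2 3 4)
  after f': (1 3 2)(4 5)

r' r' f' f' f'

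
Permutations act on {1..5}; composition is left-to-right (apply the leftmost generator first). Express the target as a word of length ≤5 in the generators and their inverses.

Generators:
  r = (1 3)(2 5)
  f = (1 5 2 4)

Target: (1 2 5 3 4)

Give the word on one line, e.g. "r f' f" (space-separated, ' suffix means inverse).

f' r f'

  after f': (1 4 2 5)
  after r: (1 4 5 3)
  after f': (1 2 5 3 4)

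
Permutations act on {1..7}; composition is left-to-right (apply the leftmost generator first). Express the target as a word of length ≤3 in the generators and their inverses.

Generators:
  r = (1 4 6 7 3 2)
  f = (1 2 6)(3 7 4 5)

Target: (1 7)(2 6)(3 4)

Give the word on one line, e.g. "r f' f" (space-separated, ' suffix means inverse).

  after r': (1 2 3 7 6 4)
  after r': (1 3 6)(2 7 4)
  after r': (1 7)(2 6)(3 4)

r' r' r'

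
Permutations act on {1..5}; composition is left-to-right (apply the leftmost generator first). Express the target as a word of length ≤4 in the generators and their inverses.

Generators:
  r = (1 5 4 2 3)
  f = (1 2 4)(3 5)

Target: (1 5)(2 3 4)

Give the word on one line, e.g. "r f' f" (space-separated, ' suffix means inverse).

f f f r

  after f: (1 2 4)(3 5)
  after f: (1 4 2)
  after f: (3 5)
  after r: (1 5)(2 3 4)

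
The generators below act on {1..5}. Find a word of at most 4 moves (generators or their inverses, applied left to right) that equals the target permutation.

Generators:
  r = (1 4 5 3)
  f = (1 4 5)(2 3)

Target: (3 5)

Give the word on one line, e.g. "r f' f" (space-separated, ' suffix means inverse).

f' f' r'

  after f': (1 5 4)(2 3)
  after f': (1 4 5)
  after r': (3 5)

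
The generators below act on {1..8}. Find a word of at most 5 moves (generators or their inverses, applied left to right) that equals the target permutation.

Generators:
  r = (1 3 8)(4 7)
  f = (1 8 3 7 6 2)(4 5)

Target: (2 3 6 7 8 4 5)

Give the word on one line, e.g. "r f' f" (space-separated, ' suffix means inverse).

f' r' f f r

  after f': (1 2 6 7 3 8)(4 5)
  after r': (1 2 6 4 5 7)
  after f: (3 7 8)(5 6)
  after f: (1 8 7 3 6 4 5 2)
  after r: (2 3 6 7 8 4 5)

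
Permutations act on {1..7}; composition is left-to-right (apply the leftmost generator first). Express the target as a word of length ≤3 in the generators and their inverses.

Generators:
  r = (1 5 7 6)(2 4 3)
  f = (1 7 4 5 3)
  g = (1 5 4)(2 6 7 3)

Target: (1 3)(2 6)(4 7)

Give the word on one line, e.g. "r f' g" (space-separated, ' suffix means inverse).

g g r

  after g: (1 5 4)(2 6 7 3)
  after g: (1 4 5)(2 7)(3 6)
  after r: (1 3)(2 6)(4 7)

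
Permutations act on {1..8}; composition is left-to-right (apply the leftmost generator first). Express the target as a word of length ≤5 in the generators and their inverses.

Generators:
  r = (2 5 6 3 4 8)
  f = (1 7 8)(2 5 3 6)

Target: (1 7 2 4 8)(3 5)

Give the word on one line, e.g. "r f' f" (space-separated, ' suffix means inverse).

  after f': (1 8 7)(2 6 3 5)
  after f': (1 7 8)(2 3)(5 6)
  after r: (1 7 2 4 8)(3 5)

f' f' r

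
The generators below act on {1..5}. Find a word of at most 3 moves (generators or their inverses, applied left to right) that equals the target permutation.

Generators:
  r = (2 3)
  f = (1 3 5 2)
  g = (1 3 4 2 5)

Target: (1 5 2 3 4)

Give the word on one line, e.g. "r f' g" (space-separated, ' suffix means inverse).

  after g: (1 3 4 2 5)
  after f: (1 5 3 4)
  after r: (1 5 2 3 4)

g f r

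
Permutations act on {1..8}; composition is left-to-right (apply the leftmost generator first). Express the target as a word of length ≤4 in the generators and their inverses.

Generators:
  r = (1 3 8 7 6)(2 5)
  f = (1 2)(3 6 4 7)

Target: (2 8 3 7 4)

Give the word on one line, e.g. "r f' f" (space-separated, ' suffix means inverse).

f r r f'

  after f: (1 2)(3 6 4 7)
  after r: (1 5 2 3)(4 6)(7 8)
  after r: (1 2 8 6 4)
  after f': (2 8 3 7 4)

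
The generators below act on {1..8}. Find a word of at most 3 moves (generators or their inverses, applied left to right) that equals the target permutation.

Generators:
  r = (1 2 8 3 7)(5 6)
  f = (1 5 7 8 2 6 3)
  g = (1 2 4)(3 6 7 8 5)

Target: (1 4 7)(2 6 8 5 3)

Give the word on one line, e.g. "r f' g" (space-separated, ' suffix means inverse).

r g r'

  after r: (1 2 8 3 7)(5 6)
  after g: (1 4)(2 5 7)(3 8 6)
  after r': (1 4 7)(2 6 8 5 3)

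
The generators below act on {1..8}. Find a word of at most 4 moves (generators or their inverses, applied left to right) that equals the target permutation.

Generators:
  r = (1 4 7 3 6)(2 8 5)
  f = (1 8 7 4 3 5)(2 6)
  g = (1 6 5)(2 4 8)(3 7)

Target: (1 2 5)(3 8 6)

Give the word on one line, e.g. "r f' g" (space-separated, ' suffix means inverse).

r g' g' r'

  after r: (1 4 7 3 6)(2 8 5)
  after g': (1 2 4 3)(5 8 6)
  after g': (1 8)(3 5 4 7)
  after r': (1 2 5)(3 8 6)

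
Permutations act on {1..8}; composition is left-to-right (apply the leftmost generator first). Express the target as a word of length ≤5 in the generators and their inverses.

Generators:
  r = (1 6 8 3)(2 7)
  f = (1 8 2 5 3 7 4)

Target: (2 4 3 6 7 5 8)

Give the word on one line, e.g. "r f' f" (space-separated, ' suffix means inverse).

r f r'

  after r: (1 6 8 3)(2 7)
  after f: (1 6 2 4)(3 8 7 5)
  after r': (2 4 3 6 7 5 8)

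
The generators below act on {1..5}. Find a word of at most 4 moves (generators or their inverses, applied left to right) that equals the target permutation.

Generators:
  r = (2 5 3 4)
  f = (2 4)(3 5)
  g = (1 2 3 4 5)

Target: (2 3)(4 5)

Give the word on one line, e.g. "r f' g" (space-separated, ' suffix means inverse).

  after f: (2 4)(3 5)
  after r': (2 3)
  after f: (2 5 3 4)
  after r: (2 3)(4 5)

f r' f r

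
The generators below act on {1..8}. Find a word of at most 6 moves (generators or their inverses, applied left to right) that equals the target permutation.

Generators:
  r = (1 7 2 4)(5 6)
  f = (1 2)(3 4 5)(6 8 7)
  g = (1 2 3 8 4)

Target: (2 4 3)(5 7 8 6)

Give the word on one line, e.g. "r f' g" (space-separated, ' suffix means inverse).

f' f' g f

  after f': (1 2)(3 5 4)(6 7 8)
  after f': (3 4 5)(6 8 7)
  after g: (1 2 3)(4 5 8 7 6)
  after f: (2 4 3)(5 7 8 6)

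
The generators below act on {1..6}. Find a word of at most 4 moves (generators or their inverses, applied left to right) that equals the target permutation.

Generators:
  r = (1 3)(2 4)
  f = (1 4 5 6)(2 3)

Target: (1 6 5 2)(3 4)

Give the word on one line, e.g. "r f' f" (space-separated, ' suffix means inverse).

  after f': (1 6 5 4)(2 3)
  after r: (1 6 5 2)(3 4)

f' r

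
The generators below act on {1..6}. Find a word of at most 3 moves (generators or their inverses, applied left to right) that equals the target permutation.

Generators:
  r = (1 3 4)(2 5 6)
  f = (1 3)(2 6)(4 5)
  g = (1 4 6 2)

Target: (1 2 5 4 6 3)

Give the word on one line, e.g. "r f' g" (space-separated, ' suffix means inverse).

  after g: (1 4 6 2)
  after g: (1 6)(2 4)
  after f': (1 2 5 4 6 3)

g g f'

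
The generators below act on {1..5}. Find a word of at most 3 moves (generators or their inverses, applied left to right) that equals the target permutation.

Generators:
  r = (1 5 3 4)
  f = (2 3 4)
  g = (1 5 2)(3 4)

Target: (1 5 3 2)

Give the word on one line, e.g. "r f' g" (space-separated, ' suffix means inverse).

  after f': (2 4 3)
  after r: (1 5 3 2)

f' r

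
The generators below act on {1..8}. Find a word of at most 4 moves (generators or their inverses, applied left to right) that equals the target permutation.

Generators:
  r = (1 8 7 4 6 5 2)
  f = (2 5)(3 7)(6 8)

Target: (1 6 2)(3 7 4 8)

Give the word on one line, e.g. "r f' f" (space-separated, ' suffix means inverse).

  after r: (1 8 7 4 6 5 2)
  after f: (1 6 2)(3 7 4 8)

r f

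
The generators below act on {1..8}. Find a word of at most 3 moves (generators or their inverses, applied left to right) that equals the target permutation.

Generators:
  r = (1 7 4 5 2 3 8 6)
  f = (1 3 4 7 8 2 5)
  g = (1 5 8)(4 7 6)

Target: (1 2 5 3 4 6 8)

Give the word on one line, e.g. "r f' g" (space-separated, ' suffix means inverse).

  after g': (1 8 5)(4 6 7)
  after f: (1 2 5 3 4 6 8)

g' f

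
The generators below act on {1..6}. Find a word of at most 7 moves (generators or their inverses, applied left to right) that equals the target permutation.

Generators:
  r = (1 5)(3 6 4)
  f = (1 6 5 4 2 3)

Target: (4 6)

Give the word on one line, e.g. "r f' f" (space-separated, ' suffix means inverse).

  after f: (1 6 5 4 2 3)
  after r': (1 3 5 6)(2 4)
  after f: (3 4)
  after r': (1 5)(3 6)
  after r': (4 6)

f r' f r' r'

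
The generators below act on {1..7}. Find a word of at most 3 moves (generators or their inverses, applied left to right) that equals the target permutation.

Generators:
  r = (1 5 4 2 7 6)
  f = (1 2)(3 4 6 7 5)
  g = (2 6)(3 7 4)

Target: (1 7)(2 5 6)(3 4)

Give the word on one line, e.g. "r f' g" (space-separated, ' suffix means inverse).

  after f': (1 2)(3 5 7 6 4)
  after r: (1 7)(2 5 6)(3 4)

f' r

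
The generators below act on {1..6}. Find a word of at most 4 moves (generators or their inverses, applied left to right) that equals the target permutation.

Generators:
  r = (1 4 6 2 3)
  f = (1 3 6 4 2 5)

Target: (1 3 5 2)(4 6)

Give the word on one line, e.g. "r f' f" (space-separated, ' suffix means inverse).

  after f: (1 3 6 4 2 5)
  after r: (2 5 4 3)
  after f: (1 3 5 2)(4 6)

f r f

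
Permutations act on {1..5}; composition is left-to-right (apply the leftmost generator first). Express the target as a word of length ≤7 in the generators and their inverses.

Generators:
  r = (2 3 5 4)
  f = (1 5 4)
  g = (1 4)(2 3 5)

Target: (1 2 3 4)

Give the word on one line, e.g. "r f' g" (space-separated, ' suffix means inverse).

r f' g' f g

  after r: (2 3 5 4)
  after f': (1 4 2 3)
  after g': (3 4 5)
  after f: (1 5 3)
  after g: (1 2 3 4)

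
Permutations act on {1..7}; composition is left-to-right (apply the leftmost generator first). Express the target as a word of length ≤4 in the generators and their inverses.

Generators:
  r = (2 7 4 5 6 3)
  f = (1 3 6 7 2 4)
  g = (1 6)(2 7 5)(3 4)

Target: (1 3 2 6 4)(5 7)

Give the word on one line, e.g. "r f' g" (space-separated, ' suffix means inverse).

g f'

  after g: (1 6)(2 7 5)(3 4)
  after f': (1 3 2 6 4)(5 7)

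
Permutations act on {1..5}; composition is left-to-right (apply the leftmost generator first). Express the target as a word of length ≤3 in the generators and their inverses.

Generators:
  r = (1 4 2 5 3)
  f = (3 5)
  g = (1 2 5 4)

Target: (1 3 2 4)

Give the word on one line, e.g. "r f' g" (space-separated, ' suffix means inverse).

  after f: (3 5)
  after r': (1 3 2 4)

f r'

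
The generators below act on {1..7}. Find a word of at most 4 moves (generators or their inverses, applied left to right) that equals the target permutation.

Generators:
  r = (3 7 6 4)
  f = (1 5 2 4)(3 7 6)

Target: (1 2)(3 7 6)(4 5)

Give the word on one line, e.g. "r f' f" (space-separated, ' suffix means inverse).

  after f': (1 4 2 5)(3 6 7)
  after f': (1 2)(3 7 6)(4 5)

f' f'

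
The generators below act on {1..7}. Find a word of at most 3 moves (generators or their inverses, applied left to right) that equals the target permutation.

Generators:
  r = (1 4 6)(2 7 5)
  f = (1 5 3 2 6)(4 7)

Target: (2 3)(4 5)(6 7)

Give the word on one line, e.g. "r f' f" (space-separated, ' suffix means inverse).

r r f

  after r: (1 4 6)(2 7 5)
  after r: (1 6 4)(2 5 7)
  after f: (2 3)(4 5)(6 7)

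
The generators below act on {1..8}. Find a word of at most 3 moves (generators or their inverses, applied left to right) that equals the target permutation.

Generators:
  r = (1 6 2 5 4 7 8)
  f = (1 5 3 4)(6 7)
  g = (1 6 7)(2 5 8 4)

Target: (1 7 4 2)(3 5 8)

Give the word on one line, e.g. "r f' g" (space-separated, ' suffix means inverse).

  after g: (1 6 7)(2 5 8 4)
  after f': (1 7 4 2)(3 5 8)

g f'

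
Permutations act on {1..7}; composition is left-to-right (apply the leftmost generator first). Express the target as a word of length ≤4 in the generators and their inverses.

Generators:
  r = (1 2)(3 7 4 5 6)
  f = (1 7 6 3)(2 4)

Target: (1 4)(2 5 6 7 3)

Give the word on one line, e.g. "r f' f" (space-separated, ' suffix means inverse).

  after f: (1 7 6 3)(2 4)
  after r: (1 4)(2 5 6 7 3)

f r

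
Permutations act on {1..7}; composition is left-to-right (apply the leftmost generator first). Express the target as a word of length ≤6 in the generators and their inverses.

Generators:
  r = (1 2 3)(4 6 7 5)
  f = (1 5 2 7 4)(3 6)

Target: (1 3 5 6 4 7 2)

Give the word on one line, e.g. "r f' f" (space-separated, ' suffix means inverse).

f r' f' r

  after f: (1 5 2 7 4)(3 6)
  after r': (1 7 5)(2 6)(3 4)
  after f': (1 2 3 7)(4 6 5)
  after r: (1 3 5 6 4 7 2)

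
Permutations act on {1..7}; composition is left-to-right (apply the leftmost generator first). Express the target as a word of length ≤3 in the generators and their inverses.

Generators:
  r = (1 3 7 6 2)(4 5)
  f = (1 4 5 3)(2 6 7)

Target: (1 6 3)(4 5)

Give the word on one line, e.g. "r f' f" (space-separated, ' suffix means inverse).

  after f': (1 3 5 4)(2 7 6)
  after r: (1 7 2 6)(3 4)
  after f': (1 6 3)(4 5)

f' r f'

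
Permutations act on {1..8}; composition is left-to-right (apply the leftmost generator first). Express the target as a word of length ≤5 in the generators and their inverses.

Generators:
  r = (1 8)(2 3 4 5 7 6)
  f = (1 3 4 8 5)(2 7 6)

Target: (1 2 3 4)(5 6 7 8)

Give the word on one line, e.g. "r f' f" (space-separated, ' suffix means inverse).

r f r f f

  after r: (1 8)(2 3 4 5 7 6)
  after f: (1 5 6 7 2 4)(3 8)
  after r: (1 7 3)(2 5)(4 8)
  after f: (1 6 2)(4 5 7)
  after f: (1 2 3 4)(5 6 7 8)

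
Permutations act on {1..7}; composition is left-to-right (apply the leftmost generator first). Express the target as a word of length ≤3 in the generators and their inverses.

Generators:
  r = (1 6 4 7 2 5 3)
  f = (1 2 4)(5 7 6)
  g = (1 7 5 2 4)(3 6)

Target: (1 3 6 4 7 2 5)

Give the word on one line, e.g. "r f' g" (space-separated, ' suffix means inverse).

  after r': (1 3 5 2 7 4 6)
  after f': (1 3 6 4 7 2 5)

r' f'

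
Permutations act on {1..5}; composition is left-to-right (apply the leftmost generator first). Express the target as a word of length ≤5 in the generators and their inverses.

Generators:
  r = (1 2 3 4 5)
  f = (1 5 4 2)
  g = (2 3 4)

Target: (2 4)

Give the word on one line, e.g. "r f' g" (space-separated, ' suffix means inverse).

  after r': (1 5 4 3 2)
  after f': (3 4)
  after g: (2 3)
  after g: (2 4)

r' f' g g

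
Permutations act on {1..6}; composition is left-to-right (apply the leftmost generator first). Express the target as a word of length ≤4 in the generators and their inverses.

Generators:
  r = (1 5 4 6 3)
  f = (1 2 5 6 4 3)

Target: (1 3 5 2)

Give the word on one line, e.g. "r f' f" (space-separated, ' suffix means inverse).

  after r': (1 3 6 4 5)
  after f: (2 5)(3 4 6)
  after r': (1 3 5 2)

r' f r'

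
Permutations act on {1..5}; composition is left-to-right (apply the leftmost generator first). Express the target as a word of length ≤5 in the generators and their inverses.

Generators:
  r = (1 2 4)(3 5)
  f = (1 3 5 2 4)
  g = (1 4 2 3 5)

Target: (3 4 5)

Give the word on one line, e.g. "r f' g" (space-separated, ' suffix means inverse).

r f r

  after r: (1 2 4)(3 5)
  after f: (1 4 3 2)
  after r: (3 4 5)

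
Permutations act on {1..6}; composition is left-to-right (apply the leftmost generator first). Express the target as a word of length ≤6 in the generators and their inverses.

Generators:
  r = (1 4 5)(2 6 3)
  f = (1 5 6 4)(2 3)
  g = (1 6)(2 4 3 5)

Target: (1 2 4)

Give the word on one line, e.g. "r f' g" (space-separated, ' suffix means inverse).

  after g': (1 6)(2 5 3 4)
  after f: (1 4 3)(2 6 5)
  after g: (1 3 6 2)(4 5)
  after r': (1 6 3 2 5)
  after r': (1 2 4)

g' f g r' r'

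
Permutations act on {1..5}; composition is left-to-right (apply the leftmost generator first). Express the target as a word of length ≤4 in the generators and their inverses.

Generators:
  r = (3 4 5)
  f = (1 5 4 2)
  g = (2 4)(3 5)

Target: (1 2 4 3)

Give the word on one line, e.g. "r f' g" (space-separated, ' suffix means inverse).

  after r': (3 5 4)
  after f': (1 2 4 3)

r' f'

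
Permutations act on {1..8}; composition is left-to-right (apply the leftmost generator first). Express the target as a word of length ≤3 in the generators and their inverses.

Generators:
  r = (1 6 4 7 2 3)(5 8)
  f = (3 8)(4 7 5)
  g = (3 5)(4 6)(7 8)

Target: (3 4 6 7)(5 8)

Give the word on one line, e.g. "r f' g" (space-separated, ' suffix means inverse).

  after g': (3 5)(4 6)(7 8)
  after f: (3 4 6 7)(5 8)

g' f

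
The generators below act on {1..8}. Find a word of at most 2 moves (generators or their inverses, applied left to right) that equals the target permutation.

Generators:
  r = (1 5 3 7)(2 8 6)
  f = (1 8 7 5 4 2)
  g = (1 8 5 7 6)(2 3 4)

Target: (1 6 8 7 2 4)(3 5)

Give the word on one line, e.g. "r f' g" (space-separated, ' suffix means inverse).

  after f': (1 2 4 5 7 8)
  after r': (1 6 8 7 2 4)(3 5)

f' r'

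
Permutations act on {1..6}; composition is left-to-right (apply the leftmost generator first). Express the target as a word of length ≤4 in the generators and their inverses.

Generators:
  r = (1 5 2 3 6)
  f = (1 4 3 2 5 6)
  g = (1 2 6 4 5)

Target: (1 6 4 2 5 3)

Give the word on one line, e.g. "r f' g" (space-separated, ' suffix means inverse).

r f' g

  after r: (1 5 2 3 6)
  after f': (1 2 4)(3 5)
  after g: (1 6 4 2 5 3)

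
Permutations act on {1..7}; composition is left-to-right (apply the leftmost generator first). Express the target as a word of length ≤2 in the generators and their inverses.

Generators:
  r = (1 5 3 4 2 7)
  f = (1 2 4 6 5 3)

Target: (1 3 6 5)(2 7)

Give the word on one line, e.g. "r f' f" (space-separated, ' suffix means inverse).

  after r: (1 5 3 4 2 7)
  after f: (1 3 6 5)(2 7)

r f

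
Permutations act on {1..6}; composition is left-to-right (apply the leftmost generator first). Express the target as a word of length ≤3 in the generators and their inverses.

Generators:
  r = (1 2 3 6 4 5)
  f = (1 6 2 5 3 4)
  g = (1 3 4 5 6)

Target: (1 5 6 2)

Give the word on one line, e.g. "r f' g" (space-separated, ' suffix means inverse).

  after r: (1 2 3 6 4 5)
  after r: (1 3 4)(2 6 5)
  after f': (1 5 6 2)

r r f'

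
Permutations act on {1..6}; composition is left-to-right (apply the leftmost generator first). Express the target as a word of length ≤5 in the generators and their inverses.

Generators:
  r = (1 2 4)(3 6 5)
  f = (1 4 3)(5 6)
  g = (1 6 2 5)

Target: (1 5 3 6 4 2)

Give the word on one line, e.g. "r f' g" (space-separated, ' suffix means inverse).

r' g' f' g'

  after r': (1 4 2)(3 5 6)
  after g': (1 4 6 3 2 5)
  after f': (2 6 4 5 3)
  after g': (1 5 3 6 4 2)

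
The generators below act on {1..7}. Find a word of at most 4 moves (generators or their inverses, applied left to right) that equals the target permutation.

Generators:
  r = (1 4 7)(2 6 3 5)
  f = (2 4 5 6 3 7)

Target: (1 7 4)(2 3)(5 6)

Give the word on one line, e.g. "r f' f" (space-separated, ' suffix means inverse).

  after r: (1 4 7)(2 6 3 5)
  after r: (1 7 4)(2 3)(5 6)

r r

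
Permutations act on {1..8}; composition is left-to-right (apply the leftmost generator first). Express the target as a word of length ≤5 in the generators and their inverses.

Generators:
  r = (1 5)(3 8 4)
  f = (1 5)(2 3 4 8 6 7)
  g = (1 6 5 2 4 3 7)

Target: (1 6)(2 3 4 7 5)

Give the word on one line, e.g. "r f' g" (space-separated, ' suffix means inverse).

r' r' g r

  after r': (1 5)(3 4 8)
  after r': (3 8 4)
  after g: (1 6 5 2 4 7)(3 8)
  after r: (1 6)(2 3 4 7 5)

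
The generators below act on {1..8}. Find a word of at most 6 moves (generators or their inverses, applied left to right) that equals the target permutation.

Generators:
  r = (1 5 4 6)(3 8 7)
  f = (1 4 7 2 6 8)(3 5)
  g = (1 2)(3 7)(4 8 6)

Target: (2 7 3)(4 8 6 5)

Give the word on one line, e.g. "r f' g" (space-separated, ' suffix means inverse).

g' f' f' g' r

  after g': (1 2)(3 7)(4 6 8)
  after f': (1 7 5 3 4 2 8)
  after f': (1 4 7 3)(2 6)
  after g': (1 6)(2 8 4 3)
  after r: (2 7 3)(4 8 6 5)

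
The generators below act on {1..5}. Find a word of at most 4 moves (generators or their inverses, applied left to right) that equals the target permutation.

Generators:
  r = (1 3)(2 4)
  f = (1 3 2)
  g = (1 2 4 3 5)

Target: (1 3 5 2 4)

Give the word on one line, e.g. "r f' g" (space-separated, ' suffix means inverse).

g f'

  after g: (1 2 4 3 5)
  after f': (1 3 5 2 4)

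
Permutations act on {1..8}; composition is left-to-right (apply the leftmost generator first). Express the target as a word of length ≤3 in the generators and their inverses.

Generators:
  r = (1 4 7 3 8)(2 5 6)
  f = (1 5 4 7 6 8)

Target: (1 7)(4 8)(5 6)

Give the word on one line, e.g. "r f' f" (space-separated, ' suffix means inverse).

  after f: (1 5 4 7 6 8)
  after f: (1 4 6)(5 7 8)
  after f: (1 7)(4 8)(5 6)

f f f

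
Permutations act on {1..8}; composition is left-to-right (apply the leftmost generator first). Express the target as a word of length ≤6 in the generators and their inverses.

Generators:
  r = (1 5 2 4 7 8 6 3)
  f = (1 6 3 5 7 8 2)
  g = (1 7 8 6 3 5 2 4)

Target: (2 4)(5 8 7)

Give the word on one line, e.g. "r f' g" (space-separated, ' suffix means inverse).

g f' g' r

  after g: (1 7 8 6 3 5 2 4)
  after f': (1 5 8)(2 4)
  after g': (1 3 6 8 4 5 7)
  after r: (2 4)(5 8 7)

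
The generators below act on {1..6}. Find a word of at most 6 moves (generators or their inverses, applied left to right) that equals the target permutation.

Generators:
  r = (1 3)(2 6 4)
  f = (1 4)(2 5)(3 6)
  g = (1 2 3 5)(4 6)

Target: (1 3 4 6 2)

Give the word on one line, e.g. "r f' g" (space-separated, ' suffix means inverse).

  after g': (1 5 3 2)(4 6)
  after f: (1 2 4 3 5 6)
  after r': (1 4)(2 6 3 5)
  after f: (2 3)
  after r': (1 3 4 6 2)

g' f r' f r'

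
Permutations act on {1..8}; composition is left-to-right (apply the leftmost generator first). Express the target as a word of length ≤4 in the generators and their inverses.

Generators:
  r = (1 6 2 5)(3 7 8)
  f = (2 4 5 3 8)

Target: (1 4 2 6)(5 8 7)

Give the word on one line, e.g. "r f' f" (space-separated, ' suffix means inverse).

r' f'

  after r': (1 5 2 6)(3 8 7)
  after f': (1 4 2 6)(5 8 7)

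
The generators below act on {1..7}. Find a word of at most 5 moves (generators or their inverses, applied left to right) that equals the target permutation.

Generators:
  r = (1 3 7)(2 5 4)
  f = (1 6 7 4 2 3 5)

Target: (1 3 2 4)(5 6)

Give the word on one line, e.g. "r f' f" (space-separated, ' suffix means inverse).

  after f: (1 6 7 4 2 3 5)
  after r': (1 6 3 2)(5 7)
  after f': (2 5 6)(3 4 7)
  after r: (1 3 2 4)(5 6)

f r' f' r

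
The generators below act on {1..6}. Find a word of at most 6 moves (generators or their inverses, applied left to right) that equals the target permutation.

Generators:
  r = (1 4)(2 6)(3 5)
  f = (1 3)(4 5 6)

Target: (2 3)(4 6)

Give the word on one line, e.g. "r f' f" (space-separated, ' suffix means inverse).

  after r': (1 4)(2 6)(3 5)
  after f: (1 5)(2 4 3 6)
  after r': (1 3 2)(4 5)
  after f: (2 3)(4 6)

r' f r' f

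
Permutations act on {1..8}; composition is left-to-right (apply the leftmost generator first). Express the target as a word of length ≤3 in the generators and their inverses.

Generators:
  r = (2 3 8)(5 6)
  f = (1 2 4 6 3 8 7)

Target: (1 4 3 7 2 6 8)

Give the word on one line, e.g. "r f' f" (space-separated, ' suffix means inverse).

f f

  after f: (1 2 4 6 3 8 7)
  after f: (1 4 3 7 2 6 8)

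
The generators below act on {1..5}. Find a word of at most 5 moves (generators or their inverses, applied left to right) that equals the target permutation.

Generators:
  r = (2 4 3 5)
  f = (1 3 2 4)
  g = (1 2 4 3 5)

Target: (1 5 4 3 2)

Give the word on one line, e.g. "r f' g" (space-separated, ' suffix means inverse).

  after r': (2 5 3 4)
  after f: (1 3)(2 5)
  after g: (1 5 4 3 2)

r' f g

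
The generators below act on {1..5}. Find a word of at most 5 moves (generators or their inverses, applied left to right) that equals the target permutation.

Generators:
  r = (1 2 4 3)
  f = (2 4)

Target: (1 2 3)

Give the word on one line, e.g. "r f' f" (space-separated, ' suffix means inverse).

r' f r' f'

  after r': (1 3 4 2)
  after f: (1 3 2)
  after r': (1 4 2 3)
  after f': (1 2 3)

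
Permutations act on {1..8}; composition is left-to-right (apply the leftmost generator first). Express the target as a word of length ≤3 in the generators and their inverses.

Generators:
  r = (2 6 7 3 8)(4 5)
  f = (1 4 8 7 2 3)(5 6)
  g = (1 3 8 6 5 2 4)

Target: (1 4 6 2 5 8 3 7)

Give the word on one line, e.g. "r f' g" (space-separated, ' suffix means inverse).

  after r: (2 6 7 3 8)(4 5)
  after f: (1 4 6 2 5 8 3 7)

r f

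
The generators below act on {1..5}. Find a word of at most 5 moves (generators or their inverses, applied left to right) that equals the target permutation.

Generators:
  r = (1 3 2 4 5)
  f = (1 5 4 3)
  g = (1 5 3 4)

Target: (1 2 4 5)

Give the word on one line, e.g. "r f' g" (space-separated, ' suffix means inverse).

  after f: (1 5 4 3)
  after f: (1 4)(3 5)
  after g': (1 3)
  after r: (1 2 4 5)

f f g' r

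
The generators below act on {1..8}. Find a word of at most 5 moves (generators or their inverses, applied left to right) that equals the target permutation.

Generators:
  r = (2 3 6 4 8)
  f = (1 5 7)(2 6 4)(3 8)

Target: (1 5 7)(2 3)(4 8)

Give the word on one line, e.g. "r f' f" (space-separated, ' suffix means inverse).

  after f': (1 7 5)(2 4 6)(3 8)
  after f': (1 5 7)(2 6 4)
  after r': (1 5 7)(2 3)(4 8)

f' f' r'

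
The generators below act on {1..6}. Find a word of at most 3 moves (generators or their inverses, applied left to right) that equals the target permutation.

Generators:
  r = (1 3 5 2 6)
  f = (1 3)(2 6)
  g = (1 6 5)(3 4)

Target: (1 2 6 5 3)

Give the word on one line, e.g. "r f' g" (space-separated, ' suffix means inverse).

g' g' f

  after g': (1 5 6)(3 4)
  after g': (1 6 5)
  after f: (1 2 6 5 3)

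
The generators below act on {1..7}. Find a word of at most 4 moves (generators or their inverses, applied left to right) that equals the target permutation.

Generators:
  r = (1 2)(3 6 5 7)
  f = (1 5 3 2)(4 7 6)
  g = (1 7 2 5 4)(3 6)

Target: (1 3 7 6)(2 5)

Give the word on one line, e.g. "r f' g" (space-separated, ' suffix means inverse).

  after f: (1 5 3 2)(4 7 6)
  after r': (1 6 4 5 7 3)
  after g: (1 3 7 6)(2 5)

f r' g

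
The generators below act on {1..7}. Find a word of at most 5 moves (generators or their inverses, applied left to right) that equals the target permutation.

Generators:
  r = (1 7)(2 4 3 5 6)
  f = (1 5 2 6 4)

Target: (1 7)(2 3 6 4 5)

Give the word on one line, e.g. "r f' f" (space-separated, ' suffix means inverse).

r' r' r'

  after r': (1 7)(2 6 5 3 4)
  after r': (2 5 4 6 3)
  after r': (1 7)(2 3 6 4 5)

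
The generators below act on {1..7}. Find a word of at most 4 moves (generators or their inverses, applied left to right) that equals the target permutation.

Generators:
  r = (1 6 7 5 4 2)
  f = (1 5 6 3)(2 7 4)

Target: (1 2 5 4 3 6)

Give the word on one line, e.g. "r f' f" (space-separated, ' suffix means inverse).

  after r: (1 6 7 5 4 2)
  after r: (1 7 4)(2 6 5)
  after f': (1 2 5 4 3 6)

r r f'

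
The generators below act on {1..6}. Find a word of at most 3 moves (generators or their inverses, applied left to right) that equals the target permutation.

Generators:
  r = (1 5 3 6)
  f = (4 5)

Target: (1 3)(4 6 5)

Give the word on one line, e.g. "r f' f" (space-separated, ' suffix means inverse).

f' r' r'

  after f': (4 5)
  after r': (1 6 3 5 4)
  after r': (1 3)(4 6 5)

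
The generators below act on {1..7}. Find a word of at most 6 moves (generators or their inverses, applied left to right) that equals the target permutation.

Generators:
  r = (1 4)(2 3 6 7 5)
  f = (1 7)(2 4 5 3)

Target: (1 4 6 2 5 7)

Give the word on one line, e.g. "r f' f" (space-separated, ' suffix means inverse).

  after r': (1 4)(2 5 7 6 3)
  after r': (2 7 3 5 6)
  after f: (1 7 2)(4 5 6)
  after f: (2 7 4 3)(5 6)
  after r: (1 4 6 2 5 7)

r' r' f f r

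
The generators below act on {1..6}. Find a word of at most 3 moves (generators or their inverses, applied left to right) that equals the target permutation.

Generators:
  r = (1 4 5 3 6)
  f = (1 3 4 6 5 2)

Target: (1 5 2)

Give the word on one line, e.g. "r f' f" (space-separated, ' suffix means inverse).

  after f': (1 2 5 6 4 3)
  after r: (1 2 3 4 6 5)
  after f': (1 5 2)

f' r f'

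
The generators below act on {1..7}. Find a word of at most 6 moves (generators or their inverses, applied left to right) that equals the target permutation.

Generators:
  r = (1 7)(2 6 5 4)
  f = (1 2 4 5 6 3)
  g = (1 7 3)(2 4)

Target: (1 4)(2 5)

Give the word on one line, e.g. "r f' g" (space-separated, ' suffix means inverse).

f r' r' f'

  after f: (1 2 4 5 6 3)
  after r': (1 4 6 3 7)(2 5)
  after r': (1 5 4 2 6 3)
  after f': (1 4)(2 5)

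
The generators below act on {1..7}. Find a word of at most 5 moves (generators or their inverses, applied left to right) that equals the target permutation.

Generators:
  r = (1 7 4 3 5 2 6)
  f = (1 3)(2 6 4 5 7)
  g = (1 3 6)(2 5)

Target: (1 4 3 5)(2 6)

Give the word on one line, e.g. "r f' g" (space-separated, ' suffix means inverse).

  after f': (1 3)(2 7 5 4 6)
  after r: (1 5 3 7 2 4)
  after f': (1 4 3 5)(2 6)

f' r f'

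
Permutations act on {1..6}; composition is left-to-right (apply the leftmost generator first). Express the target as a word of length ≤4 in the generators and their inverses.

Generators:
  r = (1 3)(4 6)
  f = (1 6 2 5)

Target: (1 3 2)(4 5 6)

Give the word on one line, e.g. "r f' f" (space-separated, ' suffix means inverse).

r' f' f'

  after r': (1 3)(4 6)
  after f': (1 3 5 2 6 4)
  after f': (1 3 2)(4 5 6)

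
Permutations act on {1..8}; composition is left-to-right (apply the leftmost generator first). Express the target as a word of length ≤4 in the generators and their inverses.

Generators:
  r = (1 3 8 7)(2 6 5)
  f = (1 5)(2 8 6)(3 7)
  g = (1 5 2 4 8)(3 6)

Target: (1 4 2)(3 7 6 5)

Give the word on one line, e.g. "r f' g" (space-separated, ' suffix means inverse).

  after r: (1 3 8 7)(2 6 5)
  after r: (1 8)(2 5 6)(3 7)
  after g': (1 4 2)(3 7 6 5)

r r g'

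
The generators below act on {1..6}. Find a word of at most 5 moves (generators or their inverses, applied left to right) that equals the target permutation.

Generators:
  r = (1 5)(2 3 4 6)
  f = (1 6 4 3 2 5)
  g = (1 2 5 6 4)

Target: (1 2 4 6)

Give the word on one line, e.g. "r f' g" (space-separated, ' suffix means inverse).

r g r' f' r

  after r: (1 5)(2 3 4 6)
  after g: (1 6 5 2 3)
  after r': (1 4 3 5 6)
  after f': (1 6 5)(2 3)
  after r: (1 2 4 6)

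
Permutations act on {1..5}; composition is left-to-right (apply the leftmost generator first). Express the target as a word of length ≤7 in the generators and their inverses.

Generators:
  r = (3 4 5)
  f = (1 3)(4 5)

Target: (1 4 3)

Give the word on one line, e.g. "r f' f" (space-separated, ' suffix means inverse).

f r' f f r'

  after f: (1 3)(4 5)
  after r': (1 5 3)
  after f: (1 4 5)
  after f: (1 5 3)
  after r': (1 4 3)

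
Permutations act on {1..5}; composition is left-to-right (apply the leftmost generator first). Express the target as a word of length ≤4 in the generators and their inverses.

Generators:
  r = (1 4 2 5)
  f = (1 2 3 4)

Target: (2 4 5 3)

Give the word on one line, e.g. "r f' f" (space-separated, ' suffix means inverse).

f r' f

  after f: (1 2 3 4)
  after r': (1 4 5 2 3)
  after f: (2 4 5 3)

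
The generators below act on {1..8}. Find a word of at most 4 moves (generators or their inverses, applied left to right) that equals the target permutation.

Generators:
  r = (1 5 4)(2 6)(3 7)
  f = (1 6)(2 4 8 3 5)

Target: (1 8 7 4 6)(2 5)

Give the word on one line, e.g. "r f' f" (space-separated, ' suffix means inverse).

  after r': (1 4 5)(2 6)(3 7)
  after f: (1 8 3 7 5 6 4 2)
  after r: (1 8 7 4 6)(2 5)

r' f r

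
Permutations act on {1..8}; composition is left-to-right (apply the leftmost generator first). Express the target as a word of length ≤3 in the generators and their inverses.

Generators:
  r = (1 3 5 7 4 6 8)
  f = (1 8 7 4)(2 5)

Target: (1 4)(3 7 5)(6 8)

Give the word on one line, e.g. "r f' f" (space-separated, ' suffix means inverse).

r' f' f'

  after r': (1 8 6 4 7 5 3)
  after f': (2 5 3 4 8 6 7)
  after f': (1 4)(3 7 5)(6 8)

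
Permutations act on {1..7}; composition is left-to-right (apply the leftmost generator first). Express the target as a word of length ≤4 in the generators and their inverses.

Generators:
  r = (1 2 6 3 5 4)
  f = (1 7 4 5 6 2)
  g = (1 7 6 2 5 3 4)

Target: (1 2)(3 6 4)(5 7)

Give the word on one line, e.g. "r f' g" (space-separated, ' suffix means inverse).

r' g f'

  after r': (1 4 5 3 6 2)
  after g: (2 7 6 5 4 3)
  after f': (1 2)(3 6 4)(5 7)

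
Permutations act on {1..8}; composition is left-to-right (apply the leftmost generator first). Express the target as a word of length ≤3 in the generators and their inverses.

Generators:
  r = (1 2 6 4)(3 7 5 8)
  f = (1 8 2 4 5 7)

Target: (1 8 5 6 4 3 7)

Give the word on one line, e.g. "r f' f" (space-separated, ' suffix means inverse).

f' f' r

  after f': (1 7 5 4 2 8)
  after f': (1 5 2)(4 8 7)
  after r: (1 8 5 6 4 3 7)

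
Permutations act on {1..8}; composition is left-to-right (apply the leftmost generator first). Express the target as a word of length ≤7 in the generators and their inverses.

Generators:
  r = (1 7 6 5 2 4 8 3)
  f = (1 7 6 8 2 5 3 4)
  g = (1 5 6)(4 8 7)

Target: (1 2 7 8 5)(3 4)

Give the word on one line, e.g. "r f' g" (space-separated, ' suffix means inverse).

  after g': (1 6 5)(4 7 8)
  after f': (1 7 6 2 8 3 5 4)
  after f': (2 6 8 5 3)
  after g: (1 5 3 2)(4 8 6 7)
  after r: (1 2 7 8 5)(3 4)

g' f' f' g r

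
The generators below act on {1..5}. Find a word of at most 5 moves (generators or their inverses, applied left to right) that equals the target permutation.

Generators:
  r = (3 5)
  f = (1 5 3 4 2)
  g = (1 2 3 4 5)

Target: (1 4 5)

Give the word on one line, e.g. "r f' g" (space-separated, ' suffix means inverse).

r f f r g'

  after r: (3 5)
  after f: (1 5 4 2)
  after f: (1 3 4)(2 5)
  after r: (1 5 2 3 4)
  after g': (1 4 5)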